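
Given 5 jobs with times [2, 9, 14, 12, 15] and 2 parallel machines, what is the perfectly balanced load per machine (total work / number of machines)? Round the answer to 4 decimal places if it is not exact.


Total processing time = 2 + 9 + 14 + 12 + 15 = 52
Number of machines = 2
Ideal balanced load = 52 / 2 = 26.0

26.0


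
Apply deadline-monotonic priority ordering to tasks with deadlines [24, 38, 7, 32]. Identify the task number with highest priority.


Sort tasks by relative deadline (ascending):
  Task 3: deadline = 7
  Task 1: deadline = 24
  Task 4: deadline = 32
  Task 2: deadline = 38
Priority order (highest first): [3, 1, 4, 2]
Highest priority task = 3

3


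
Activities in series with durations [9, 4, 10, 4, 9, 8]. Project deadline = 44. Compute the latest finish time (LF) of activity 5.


LF(activity 5) = deadline - sum of successor durations
Successors: activities 6 through 6 with durations [8]
Sum of successor durations = 8
LF = 44 - 8 = 36

36


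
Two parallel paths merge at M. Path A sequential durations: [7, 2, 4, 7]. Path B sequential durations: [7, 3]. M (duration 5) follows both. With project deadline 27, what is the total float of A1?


Forward pass: ES(A1) = sum of predecessors on chain A = 0
EF = ES + duration = 0 + 7 = 7
Backward pass: LF(M) = deadline = 27; LS(M) = 27 - 5 = 22
LF(A1) = LS(M) - sum(successors on chain A) = 22 - 13 = 9
LS = LF - duration = 9 - 7 = 2
Total float = LS - ES = 2 - 0 = 2

2


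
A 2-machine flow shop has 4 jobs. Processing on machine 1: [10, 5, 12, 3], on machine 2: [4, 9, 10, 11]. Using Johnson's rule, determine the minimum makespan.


Apply Johnson's rule:
  Group 1 (a <= b): [(4, 3, 11), (2, 5, 9)]
  Group 2 (a > b): [(3, 12, 10), (1, 10, 4)]
Optimal job order: [4, 2, 3, 1]
Schedule:
  Job 4: M1 done at 3, M2 done at 14
  Job 2: M1 done at 8, M2 done at 23
  Job 3: M1 done at 20, M2 done at 33
  Job 1: M1 done at 30, M2 done at 37
Makespan = 37

37


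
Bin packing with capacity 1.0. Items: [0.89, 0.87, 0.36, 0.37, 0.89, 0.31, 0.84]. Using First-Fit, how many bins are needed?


Place items sequentially using First-Fit:
  Item 0.89 -> new Bin 1
  Item 0.87 -> new Bin 2
  Item 0.36 -> new Bin 3
  Item 0.37 -> Bin 3 (now 0.73)
  Item 0.89 -> new Bin 4
  Item 0.31 -> new Bin 5
  Item 0.84 -> new Bin 6
Total bins used = 6

6


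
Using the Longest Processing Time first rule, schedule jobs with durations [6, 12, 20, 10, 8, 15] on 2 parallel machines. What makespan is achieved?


Sort jobs in decreasing order (LPT): [20, 15, 12, 10, 8, 6]
Assign each job to the least loaded machine:
  Machine 1: jobs [20, 10, 6], load = 36
  Machine 2: jobs [15, 12, 8], load = 35
Makespan = max load = 36

36


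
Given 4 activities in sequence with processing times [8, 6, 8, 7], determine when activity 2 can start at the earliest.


Activity 2 starts after activities 1 through 1 complete.
Predecessor durations: [8]
ES = 8 = 8

8


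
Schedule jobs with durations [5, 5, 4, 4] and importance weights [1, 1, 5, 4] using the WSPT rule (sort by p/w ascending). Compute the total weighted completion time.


Compute p/w ratios and sort ascending (WSPT): [(4, 5), (4, 4), (5, 1), (5, 1)]
Compute weighted completion times:
  Job (p=4,w=5): C=4, w*C=5*4=20
  Job (p=4,w=4): C=8, w*C=4*8=32
  Job (p=5,w=1): C=13, w*C=1*13=13
  Job (p=5,w=1): C=18, w*C=1*18=18
Total weighted completion time = 83

83


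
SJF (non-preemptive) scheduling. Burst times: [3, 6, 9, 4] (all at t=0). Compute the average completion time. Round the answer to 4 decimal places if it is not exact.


SJF order (ascending): [3, 4, 6, 9]
Completion times:
  Job 1: burst=3, C=3
  Job 2: burst=4, C=7
  Job 3: burst=6, C=13
  Job 4: burst=9, C=22
Average completion = 45/4 = 11.25

11.25


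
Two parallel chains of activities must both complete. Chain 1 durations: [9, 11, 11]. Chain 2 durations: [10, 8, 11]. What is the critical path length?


Path A total = 9 + 11 + 11 = 31
Path B total = 10 + 8 + 11 = 29
Critical path = longest path = max(31, 29) = 31

31


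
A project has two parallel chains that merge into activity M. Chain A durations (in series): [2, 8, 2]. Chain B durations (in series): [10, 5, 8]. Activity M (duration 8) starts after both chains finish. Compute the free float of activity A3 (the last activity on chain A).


ES(A3) = sum of predecessors on chain A = 10
EF(A3) = ES + duration = 10 + 2 = 12
Successor of A3 is M. ES(M) = max(sum(A), sum(B)) = max(12, 23) = 23
Free float = ES(successor) - EF(current) = 23 - 12 = 11

11


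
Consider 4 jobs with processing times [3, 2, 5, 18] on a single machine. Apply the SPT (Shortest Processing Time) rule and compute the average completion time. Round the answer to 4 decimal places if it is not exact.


Sort jobs by processing time (SPT order): [2, 3, 5, 18]
Compute completion times sequentially:
  Job 1: processing = 2, completes at 2
  Job 2: processing = 3, completes at 5
  Job 3: processing = 5, completes at 10
  Job 4: processing = 18, completes at 28
Sum of completion times = 45
Average completion time = 45/4 = 11.25

11.25


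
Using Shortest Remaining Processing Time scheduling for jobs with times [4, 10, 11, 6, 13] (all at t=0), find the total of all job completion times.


Since all jobs arrive at t=0, SRPT equals SPT ordering.
SPT order: [4, 6, 10, 11, 13]
Completion times:
  Job 1: p=4, C=4
  Job 2: p=6, C=10
  Job 3: p=10, C=20
  Job 4: p=11, C=31
  Job 5: p=13, C=44
Total completion time = 4 + 10 + 20 + 31 + 44 = 109

109


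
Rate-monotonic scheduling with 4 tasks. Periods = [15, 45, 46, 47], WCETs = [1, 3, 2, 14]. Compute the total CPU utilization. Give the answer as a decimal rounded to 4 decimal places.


Compute individual utilizations (exact fractions):
  Task 1: C/T = 1/15 (approx. 0.0667)
  Task 2: C/T = 3/45 = 1/15 (approx. 0.0667)
  Task 3: C/T = 2/46 = 1/23 (approx. 0.0435)
  Task 4: C/T = 14/47 (approx. 0.2979)
Total utilization U = 1/15 + 1/15 + 1/23 + 14/47 = 7697/16215
Rounded to 4 decimal places: U = 0.4747
RM (Liu & Layland) bound for 4 tasks = 0.756828; compare with U = 7697/16215 (approx. 0.474684)
U <= bound, so schedulable by RM sufficient condition.

0.4747


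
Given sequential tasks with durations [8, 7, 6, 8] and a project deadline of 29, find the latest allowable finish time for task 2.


LF(activity 2) = deadline - sum of successor durations
Successors: activities 3 through 4 with durations [6, 8]
Sum of successor durations = 14
LF = 29 - 14 = 15

15


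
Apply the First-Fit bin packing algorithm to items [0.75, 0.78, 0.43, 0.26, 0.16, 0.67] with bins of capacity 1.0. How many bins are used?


Place items sequentially using First-Fit:
  Item 0.75 -> new Bin 1
  Item 0.78 -> new Bin 2
  Item 0.43 -> new Bin 3
  Item 0.26 -> Bin 3 (now 0.69)
  Item 0.16 -> Bin 1 (now 0.91)
  Item 0.67 -> new Bin 4
Total bins used = 4

4


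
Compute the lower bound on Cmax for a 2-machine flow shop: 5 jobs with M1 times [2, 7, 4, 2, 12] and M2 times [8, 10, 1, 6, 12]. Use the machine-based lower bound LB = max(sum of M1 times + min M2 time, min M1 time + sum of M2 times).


LB1 = sum(M1 times) + min(M2 times) = 27 + 1 = 28
LB2 = min(M1 times) + sum(M2 times) = 2 + 37 = 39
Lower bound = max(LB1, LB2) = max(28, 39) = 39

39


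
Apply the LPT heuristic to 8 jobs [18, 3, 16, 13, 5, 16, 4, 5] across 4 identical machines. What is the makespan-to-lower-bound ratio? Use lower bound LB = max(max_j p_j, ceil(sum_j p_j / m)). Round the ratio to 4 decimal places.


LPT order: [18, 16, 16, 13, 5, 5, 4, 3]
Machine loads after assignment: [21, 21, 20, 18]
LPT makespan = 21
Lower bound = max(max_job, ceil(total/4)) = max(18, 20) = 20
Ratio = 21 / 20 = 1.05

1.05


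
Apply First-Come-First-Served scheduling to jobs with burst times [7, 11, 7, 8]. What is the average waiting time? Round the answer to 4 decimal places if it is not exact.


FCFS order (as given): [7, 11, 7, 8]
Waiting times:
  Job 1: wait = 0
  Job 2: wait = 7
  Job 3: wait = 18
  Job 4: wait = 25
Sum of waiting times = 50
Average waiting time = 50/4 = 12.5

12.5


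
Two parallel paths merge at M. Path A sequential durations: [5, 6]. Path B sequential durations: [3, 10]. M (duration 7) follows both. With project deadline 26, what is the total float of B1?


Forward pass: ES(B1) = sum of predecessors on chain B = 0
EF = ES + duration = 0 + 3 = 3
Backward pass: LF(M) = deadline = 26; LS(M) = 26 - 7 = 19
LF(B1) = LS(M) - sum(successors on chain B) = 19 - 10 = 9
LS = LF - duration = 9 - 3 = 6
Total float = LS - ES = 6 - 0 = 6

6


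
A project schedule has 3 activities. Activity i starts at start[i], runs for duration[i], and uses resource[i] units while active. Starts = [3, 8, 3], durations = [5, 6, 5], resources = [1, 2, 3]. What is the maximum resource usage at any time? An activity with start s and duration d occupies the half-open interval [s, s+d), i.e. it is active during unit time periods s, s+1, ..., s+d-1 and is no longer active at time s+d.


Each activity i is active on [start_i, start_i + duration_i).
Compute total resource usage per time slot:
  t=0: active resources = [], total = 0
  t=1: active resources = [], total = 0
  t=2: active resources = [], total = 0
  t=3: active resources = [1, 3], total = 4
  t=4: active resources = [1, 3], total = 4
  t=5: active resources = [1, 3], total = 4
  t=6: active resources = [1, 3], total = 4
  t=7: active resources = [1, 3], total = 4
  t=8: active resources = [2], total = 2
  t=9: active resources = [2], total = 2
  t=10: active resources = [2], total = 2
  t=11: active resources = [2], total = 2
  t=12: active resources = [2], total = 2
  t=13: active resources = [2], total = 2
Peak resource demand = 4

4


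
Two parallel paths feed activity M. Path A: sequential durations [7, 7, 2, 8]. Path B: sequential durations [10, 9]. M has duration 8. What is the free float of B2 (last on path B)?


ES(B2) = sum of predecessors on chain B = 10
EF(B2) = ES + duration = 10 + 9 = 19
Successor of B2 is M. ES(M) = max(sum(A), sum(B)) = max(24, 19) = 24
Free float = ES(successor) - EF(current) = 24 - 19 = 5

5


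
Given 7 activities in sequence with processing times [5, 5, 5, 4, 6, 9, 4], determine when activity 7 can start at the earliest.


Activity 7 starts after activities 1 through 6 complete.
Predecessor durations: [5, 5, 5, 4, 6, 9]
ES = 5 + 5 + 5 + 4 + 6 + 9 = 34

34


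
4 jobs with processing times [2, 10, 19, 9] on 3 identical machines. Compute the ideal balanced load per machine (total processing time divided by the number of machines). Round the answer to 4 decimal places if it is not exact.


Total processing time = 2 + 10 + 19 + 9 = 40
Number of machines = 3
Ideal balanced load = 40 / 3 = 13.3333

13.3333


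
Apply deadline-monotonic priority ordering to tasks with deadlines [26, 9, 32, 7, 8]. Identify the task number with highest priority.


Sort tasks by relative deadline (ascending):
  Task 4: deadline = 7
  Task 5: deadline = 8
  Task 2: deadline = 9
  Task 1: deadline = 26
  Task 3: deadline = 32
Priority order (highest first): [4, 5, 2, 1, 3]
Highest priority task = 4

4


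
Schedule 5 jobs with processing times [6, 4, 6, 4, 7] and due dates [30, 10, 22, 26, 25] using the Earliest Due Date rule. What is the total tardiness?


Sort by due date (EDD order): [(4, 10), (6, 22), (7, 25), (4, 26), (6, 30)]
Compute completion times and tardiness:
  Job 1: p=4, d=10, C=4, tardiness=max(0,4-10)=0
  Job 2: p=6, d=22, C=10, tardiness=max(0,10-22)=0
  Job 3: p=7, d=25, C=17, tardiness=max(0,17-25)=0
  Job 4: p=4, d=26, C=21, tardiness=max(0,21-26)=0
  Job 5: p=6, d=30, C=27, tardiness=max(0,27-30)=0
Total tardiness = 0

0


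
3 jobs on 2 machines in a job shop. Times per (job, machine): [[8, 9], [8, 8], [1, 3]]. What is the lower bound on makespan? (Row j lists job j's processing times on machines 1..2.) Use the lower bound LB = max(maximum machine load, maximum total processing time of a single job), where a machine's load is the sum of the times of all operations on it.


Machine loads:
  Machine 1: 8 + 8 + 1 = 17
  Machine 2: 9 + 8 + 3 = 20
Max machine load = 20
Job totals:
  Job 1: 17
  Job 2: 16
  Job 3: 4
Max job total = 17
Lower bound = max(20, 17) = 20

20


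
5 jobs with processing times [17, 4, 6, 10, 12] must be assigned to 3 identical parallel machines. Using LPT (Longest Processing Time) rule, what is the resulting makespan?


Sort jobs in decreasing order (LPT): [17, 12, 10, 6, 4]
Assign each job to the least loaded machine:
  Machine 1: jobs [17], load = 17
  Machine 2: jobs [12, 4], load = 16
  Machine 3: jobs [10, 6], load = 16
Makespan = max load = 17

17


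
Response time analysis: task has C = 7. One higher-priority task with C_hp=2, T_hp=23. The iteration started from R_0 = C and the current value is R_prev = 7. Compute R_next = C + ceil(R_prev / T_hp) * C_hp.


R_next = C + ceil(R_prev / T_hp) * C_hp
ceil(7 / 23) = ceil(0.3043) = 1
Interference = 1 * 2 = 2
R_next = 7 + 2 = 9

9


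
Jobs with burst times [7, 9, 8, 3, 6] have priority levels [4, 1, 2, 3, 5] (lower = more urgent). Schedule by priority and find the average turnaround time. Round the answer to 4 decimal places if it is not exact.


Sort by priority (ascending = highest first):
Order: [(1, 9), (2, 8), (3, 3), (4, 7), (5, 6)]
Completion times:
  Priority 1, burst=9, C=9
  Priority 2, burst=8, C=17
  Priority 3, burst=3, C=20
  Priority 4, burst=7, C=27
  Priority 5, burst=6, C=33
Average turnaround = 106/5 = 21.2

21.2


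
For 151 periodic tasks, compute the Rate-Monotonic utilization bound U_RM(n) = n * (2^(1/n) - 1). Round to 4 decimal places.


Compute 2^(1/151) = 1.0046009306
Subtract 1: 1.0046009306 - 1 = 0.0046009306
Multiply by n: 151 * 0.0046009306 = 0.6947405206
Round to 4 dp: 0.6947

0.6947


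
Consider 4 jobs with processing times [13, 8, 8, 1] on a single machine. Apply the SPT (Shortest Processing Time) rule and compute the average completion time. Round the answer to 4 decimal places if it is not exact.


Sort jobs by processing time (SPT order): [1, 8, 8, 13]
Compute completion times sequentially:
  Job 1: processing = 1, completes at 1
  Job 2: processing = 8, completes at 9
  Job 3: processing = 8, completes at 17
  Job 4: processing = 13, completes at 30
Sum of completion times = 57
Average completion time = 57/4 = 14.25

14.25


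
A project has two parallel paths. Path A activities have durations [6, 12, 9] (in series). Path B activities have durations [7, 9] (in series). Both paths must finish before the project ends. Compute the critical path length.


Path A total = 6 + 12 + 9 = 27
Path B total = 7 + 9 = 16
Critical path = longest path = max(27, 16) = 27

27


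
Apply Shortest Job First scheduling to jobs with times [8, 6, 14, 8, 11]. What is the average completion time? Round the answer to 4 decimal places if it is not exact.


SJF order (ascending): [6, 8, 8, 11, 14]
Completion times:
  Job 1: burst=6, C=6
  Job 2: burst=8, C=14
  Job 3: burst=8, C=22
  Job 4: burst=11, C=33
  Job 5: burst=14, C=47
Average completion = 122/5 = 24.4

24.4


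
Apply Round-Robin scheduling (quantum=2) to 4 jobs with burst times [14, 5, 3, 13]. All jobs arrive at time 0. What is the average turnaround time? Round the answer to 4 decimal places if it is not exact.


Time quantum = 2
Execution trace:
  J1 runs 2 units, time = 2
  J2 runs 2 units, time = 4
  J3 runs 2 units, time = 6
  J4 runs 2 units, time = 8
  J1 runs 2 units, time = 10
  J2 runs 2 units, time = 12
  J3 runs 1 units, time = 13
  J4 runs 2 units, time = 15
  J1 runs 2 units, time = 17
  J2 runs 1 units, time = 18
  J4 runs 2 units, time = 20
  J1 runs 2 units, time = 22
  J4 runs 2 units, time = 24
  J1 runs 2 units, time = 26
  J4 runs 2 units, time = 28
  J1 runs 2 units, time = 30
  J4 runs 2 units, time = 32
  J1 runs 2 units, time = 34
  J4 runs 1 units, time = 35
Finish times: [34, 18, 13, 35]
Average turnaround = 100/4 = 25.0

25.0


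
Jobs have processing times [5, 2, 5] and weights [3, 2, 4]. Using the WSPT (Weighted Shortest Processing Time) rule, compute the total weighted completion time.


Compute p/w ratios and sort ascending (WSPT): [(2, 2), (5, 4), (5, 3)]
Compute weighted completion times:
  Job (p=2,w=2): C=2, w*C=2*2=4
  Job (p=5,w=4): C=7, w*C=4*7=28
  Job (p=5,w=3): C=12, w*C=3*12=36
Total weighted completion time = 68

68


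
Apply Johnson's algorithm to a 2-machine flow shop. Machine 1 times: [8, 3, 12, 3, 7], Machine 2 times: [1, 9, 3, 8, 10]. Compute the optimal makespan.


Apply Johnson's rule:
  Group 1 (a <= b): [(2, 3, 9), (4, 3, 8), (5, 7, 10)]
  Group 2 (a > b): [(3, 12, 3), (1, 8, 1)]
Optimal job order: [2, 4, 5, 3, 1]
Schedule:
  Job 2: M1 done at 3, M2 done at 12
  Job 4: M1 done at 6, M2 done at 20
  Job 5: M1 done at 13, M2 done at 30
  Job 3: M1 done at 25, M2 done at 33
  Job 1: M1 done at 33, M2 done at 34
Makespan = 34

34


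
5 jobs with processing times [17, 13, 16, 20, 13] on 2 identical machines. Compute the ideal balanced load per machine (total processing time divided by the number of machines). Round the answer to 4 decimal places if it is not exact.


Total processing time = 17 + 13 + 16 + 20 + 13 = 79
Number of machines = 2
Ideal balanced load = 79 / 2 = 39.5

39.5


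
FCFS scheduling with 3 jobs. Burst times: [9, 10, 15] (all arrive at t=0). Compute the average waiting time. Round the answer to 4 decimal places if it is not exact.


FCFS order (as given): [9, 10, 15]
Waiting times:
  Job 1: wait = 0
  Job 2: wait = 9
  Job 3: wait = 19
Sum of waiting times = 28
Average waiting time = 28/3 = 9.3333

9.3333


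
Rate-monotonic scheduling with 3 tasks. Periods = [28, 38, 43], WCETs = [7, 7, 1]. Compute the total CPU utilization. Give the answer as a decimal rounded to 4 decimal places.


Compute individual utilizations (exact fractions):
  Task 1: C/T = 7/28 = 1/4 (approx. 0.25)
  Task 2: C/T = 7/38 (approx. 0.1842)
  Task 3: C/T = 1/43 (approx. 0.0233)
Total utilization U = 1/4 + 7/38 + 1/43 = 1495/3268
Rounded to 4 decimal places: U = 0.4575
RM (Liu & Layland) bound for 3 tasks = 0.779763; compare with U = 1495/3268 (approx. 0.457466)
U <= bound, so schedulable by RM sufficient condition.

0.4575


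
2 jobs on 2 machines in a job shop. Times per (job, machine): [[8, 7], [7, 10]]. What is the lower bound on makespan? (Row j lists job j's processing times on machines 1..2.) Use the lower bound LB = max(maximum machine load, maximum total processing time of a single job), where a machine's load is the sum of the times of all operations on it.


Machine loads:
  Machine 1: 8 + 7 = 15
  Machine 2: 7 + 10 = 17
Max machine load = 17
Job totals:
  Job 1: 15
  Job 2: 17
Max job total = 17
Lower bound = max(17, 17) = 17

17


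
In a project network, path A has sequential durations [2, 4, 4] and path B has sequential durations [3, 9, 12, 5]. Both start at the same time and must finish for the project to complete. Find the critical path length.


Path A total = 2 + 4 + 4 = 10
Path B total = 3 + 9 + 12 + 5 = 29
Critical path = longest path = max(10, 29) = 29

29


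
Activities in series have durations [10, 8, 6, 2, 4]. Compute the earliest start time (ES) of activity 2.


Activity 2 starts after activities 1 through 1 complete.
Predecessor durations: [10]
ES = 10 = 10

10


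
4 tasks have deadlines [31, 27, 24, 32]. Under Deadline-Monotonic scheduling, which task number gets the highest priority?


Sort tasks by relative deadline (ascending):
  Task 3: deadline = 24
  Task 2: deadline = 27
  Task 1: deadline = 31
  Task 4: deadline = 32
Priority order (highest first): [3, 2, 1, 4]
Highest priority task = 3

3


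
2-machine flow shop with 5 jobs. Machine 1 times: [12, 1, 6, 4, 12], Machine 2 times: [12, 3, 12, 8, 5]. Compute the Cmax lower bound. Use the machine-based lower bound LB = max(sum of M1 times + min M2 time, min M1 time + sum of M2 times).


LB1 = sum(M1 times) + min(M2 times) = 35 + 3 = 38
LB2 = min(M1 times) + sum(M2 times) = 1 + 40 = 41
Lower bound = max(LB1, LB2) = max(38, 41) = 41

41


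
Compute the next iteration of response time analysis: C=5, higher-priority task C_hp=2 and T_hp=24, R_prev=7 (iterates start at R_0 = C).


R_next = C + ceil(R_prev / T_hp) * C_hp
ceil(7 / 24) = ceil(0.2917) = 1
Interference = 1 * 2 = 2
R_next = 5 + 2 = 7
R_next = R_prev, so the iteration has converged (response time = 7).

7


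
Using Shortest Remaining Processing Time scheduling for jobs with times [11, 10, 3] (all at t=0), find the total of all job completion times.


Since all jobs arrive at t=0, SRPT equals SPT ordering.
SPT order: [3, 10, 11]
Completion times:
  Job 1: p=3, C=3
  Job 2: p=10, C=13
  Job 3: p=11, C=24
Total completion time = 3 + 13 + 24 = 40

40


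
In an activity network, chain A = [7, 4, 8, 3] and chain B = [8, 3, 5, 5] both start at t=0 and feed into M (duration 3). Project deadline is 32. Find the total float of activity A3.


Forward pass: ES(A3) = sum of predecessors on chain A = 11
EF = ES + duration = 11 + 8 = 19
Backward pass: LF(M) = deadline = 32; LS(M) = 32 - 3 = 29
LF(A3) = LS(M) - sum(successors on chain A) = 29 - 3 = 26
LS = LF - duration = 26 - 8 = 18
Total float = LS - ES = 18 - 11 = 7

7


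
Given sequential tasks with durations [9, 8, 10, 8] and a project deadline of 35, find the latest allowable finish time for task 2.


LF(activity 2) = deadline - sum of successor durations
Successors: activities 3 through 4 with durations [10, 8]
Sum of successor durations = 18
LF = 35 - 18 = 17

17


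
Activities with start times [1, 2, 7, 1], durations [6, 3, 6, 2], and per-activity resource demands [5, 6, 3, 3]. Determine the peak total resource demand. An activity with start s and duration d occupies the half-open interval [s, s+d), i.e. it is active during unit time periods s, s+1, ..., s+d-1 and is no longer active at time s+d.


Each activity i is active on [start_i, start_i + duration_i).
Compute total resource usage per time slot:
  t=0: active resources = [], total = 0
  t=1: active resources = [5, 3], total = 8
  t=2: active resources = [5, 6, 3], total = 14
  t=3: active resources = [5, 6], total = 11
  t=4: active resources = [5, 6], total = 11
  t=5: active resources = [5], total = 5
  t=6: active resources = [5], total = 5
  t=7: active resources = [3], total = 3
  t=8: active resources = [3], total = 3
  t=9: active resources = [3], total = 3
  t=10: active resources = [3], total = 3
  t=11: active resources = [3], total = 3
  t=12: active resources = [3], total = 3
Peak resource demand = 14

14


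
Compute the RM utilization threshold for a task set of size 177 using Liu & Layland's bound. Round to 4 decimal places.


Compute 2^(1/177) = 1.0039237636
Subtract 1: 1.0039237636 - 1 = 0.0039237636
Multiply by n: 177 * 0.0039237636 = 0.6945061572
Round to 4 dp: 0.6945

0.6945


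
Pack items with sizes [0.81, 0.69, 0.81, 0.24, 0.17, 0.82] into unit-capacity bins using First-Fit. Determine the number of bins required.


Place items sequentially using First-Fit:
  Item 0.81 -> new Bin 1
  Item 0.69 -> new Bin 2
  Item 0.81 -> new Bin 3
  Item 0.24 -> Bin 2 (now 0.93)
  Item 0.17 -> Bin 1 (now 0.98)
  Item 0.82 -> new Bin 4
Total bins used = 4

4


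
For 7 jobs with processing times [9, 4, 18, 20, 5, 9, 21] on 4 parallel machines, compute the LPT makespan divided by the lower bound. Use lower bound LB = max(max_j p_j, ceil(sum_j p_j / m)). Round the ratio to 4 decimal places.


LPT order: [21, 20, 18, 9, 9, 5, 4]
Machine loads after assignment: [21, 20, 23, 22]
LPT makespan = 23
Lower bound = max(max_job, ceil(total/4)) = max(21, 22) = 22
Ratio = 23 / 22 = 1.0455

1.0455


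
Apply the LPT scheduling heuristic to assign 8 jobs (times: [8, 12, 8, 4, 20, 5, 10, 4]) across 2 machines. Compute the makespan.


Sort jobs in decreasing order (LPT): [20, 12, 10, 8, 8, 5, 4, 4]
Assign each job to the least loaded machine:
  Machine 1: jobs [20, 8, 5, 4], load = 37
  Machine 2: jobs [12, 10, 8, 4], load = 34
Makespan = max load = 37

37


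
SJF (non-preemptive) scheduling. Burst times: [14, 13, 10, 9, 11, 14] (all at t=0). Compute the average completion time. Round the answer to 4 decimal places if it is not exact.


SJF order (ascending): [9, 10, 11, 13, 14, 14]
Completion times:
  Job 1: burst=9, C=9
  Job 2: burst=10, C=19
  Job 3: burst=11, C=30
  Job 4: burst=13, C=43
  Job 5: burst=14, C=57
  Job 6: burst=14, C=71
Average completion = 229/6 = 38.1667

38.1667


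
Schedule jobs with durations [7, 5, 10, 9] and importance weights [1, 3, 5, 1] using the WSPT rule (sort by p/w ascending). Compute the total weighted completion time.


Compute p/w ratios and sort ascending (WSPT): [(5, 3), (10, 5), (7, 1), (9, 1)]
Compute weighted completion times:
  Job (p=5,w=3): C=5, w*C=3*5=15
  Job (p=10,w=5): C=15, w*C=5*15=75
  Job (p=7,w=1): C=22, w*C=1*22=22
  Job (p=9,w=1): C=31, w*C=1*31=31
Total weighted completion time = 143

143


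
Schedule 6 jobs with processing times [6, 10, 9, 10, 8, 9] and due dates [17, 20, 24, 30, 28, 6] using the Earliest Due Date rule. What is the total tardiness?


Sort by due date (EDD order): [(9, 6), (6, 17), (10, 20), (9, 24), (8, 28), (10, 30)]
Compute completion times and tardiness:
  Job 1: p=9, d=6, C=9, tardiness=max(0,9-6)=3
  Job 2: p=6, d=17, C=15, tardiness=max(0,15-17)=0
  Job 3: p=10, d=20, C=25, tardiness=max(0,25-20)=5
  Job 4: p=9, d=24, C=34, tardiness=max(0,34-24)=10
  Job 5: p=8, d=28, C=42, tardiness=max(0,42-28)=14
  Job 6: p=10, d=30, C=52, tardiness=max(0,52-30)=22
Total tardiness = 54

54


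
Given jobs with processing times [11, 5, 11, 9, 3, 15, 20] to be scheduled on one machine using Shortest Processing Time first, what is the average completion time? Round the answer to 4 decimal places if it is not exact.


Sort jobs by processing time (SPT order): [3, 5, 9, 11, 11, 15, 20]
Compute completion times sequentially:
  Job 1: processing = 3, completes at 3
  Job 2: processing = 5, completes at 8
  Job 3: processing = 9, completes at 17
  Job 4: processing = 11, completes at 28
  Job 5: processing = 11, completes at 39
  Job 6: processing = 15, completes at 54
  Job 7: processing = 20, completes at 74
Sum of completion times = 223
Average completion time = 223/7 = 31.8571

31.8571


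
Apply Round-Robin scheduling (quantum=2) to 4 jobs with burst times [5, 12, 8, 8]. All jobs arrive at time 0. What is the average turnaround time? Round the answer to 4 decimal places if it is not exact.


Time quantum = 2
Execution trace:
  J1 runs 2 units, time = 2
  J2 runs 2 units, time = 4
  J3 runs 2 units, time = 6
  J4 runs 2 units, time = 8
  J1 runs 2 units, time = 10
  J2 runs 2 units, time = 12
  J3 runs 2 units, time = 14
  J4 runs 2 units, time = 16
  J1 runs 1 units, time = 17
  J2 runs 2 units, time = 19
  J3 runs 2 units, time = 21
  J4 runs 2 units, time = 23
  J2 runs 2 units, time = 25
  J3 runs 2 units, time = 27
  J4 runs 2 units, time = 29
  J2 runs 2 units, time = 31
  J2 runs 2 units, time = 33
Finish times: [17, 33, 27, 29]
Average turnaround = 106/4 = 26.5

26.5


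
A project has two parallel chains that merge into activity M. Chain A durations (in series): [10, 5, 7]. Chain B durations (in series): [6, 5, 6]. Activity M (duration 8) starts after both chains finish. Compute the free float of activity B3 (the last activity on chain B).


ES(B3) = sum of predecessors on chain B = 11
EF(B3) = ES + duration = 11 + 6 = 17
Successor of B3 is M. ES(M) = max(sum(A), sum(B)) = max(22, 17) = 22
Free float = ES(successor) - EF(current) = 22 - 17 = 5

5


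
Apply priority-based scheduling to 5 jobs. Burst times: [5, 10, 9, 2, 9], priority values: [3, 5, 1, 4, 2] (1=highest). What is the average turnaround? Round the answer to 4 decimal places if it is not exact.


Sort by priority (ascending = highest first):
Order: [(1, 9), (2, 9), (3, 5), (4, 2), (5, 10)]
Completion times:
  Priority 1, burst=9, C=9
  Priority 2, burst=9, C=18
  Priority 3, burst=5, C=23
  Priority 4, burst=2, C=25
  Priority 5, burst=10, C=35
Average turnaround = 110/5 = 22.0

22.0


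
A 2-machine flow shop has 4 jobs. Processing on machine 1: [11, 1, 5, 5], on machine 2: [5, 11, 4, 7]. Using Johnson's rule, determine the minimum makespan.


Apply Johnson's rule:
  Group 1 (a <= b): [(2, 1, 11), (4, 5, 7)]
  Group 2 (a > b): [(1, 11, 5), (3, 5, 4)]
Optimal job order: [2, 4, 1, 3]
Schedule:
  Job 2: M1 done at 1, M2 done at 12
  Job 4: M1 done at 6, M2 done at 19
  Job 1: M1 done at 17, M2 done at 24
  Job 3: M1 done at 22, M2 done at 28
Makespan = 28

28


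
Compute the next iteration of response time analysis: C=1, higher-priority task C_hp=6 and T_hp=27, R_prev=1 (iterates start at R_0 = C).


R_next = C + ceil(R_prev / T_hp) * C_hp
ceil(1 / 27) = ceil(0.037) = 1
Interference = 1 * 6 = 6
R_next = 1 + 6 = 7

7


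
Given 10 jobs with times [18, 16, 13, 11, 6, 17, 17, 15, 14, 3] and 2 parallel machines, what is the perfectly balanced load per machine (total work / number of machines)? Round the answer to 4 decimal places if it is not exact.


Total processing time = 18 + 16 + 13 + 11 + 6 + 17 + 17 + 15 + 14 + 3 = 130
Number of machines = 2
Ideal balanced load = 130 / 2 = 65.0

65.0


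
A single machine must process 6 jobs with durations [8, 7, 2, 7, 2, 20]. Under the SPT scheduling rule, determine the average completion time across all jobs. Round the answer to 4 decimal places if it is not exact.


Sort jobs by processing time (SPT order): [2, 2, 7, 7, 8, 20]
Compute completion times sequentially:
  Job 1: processing = 2, completes at 2
  Job 2: processing = 2, completes at 4
  Job 3: processing = 7, completes at 11
  Job 4: processing = 7, completes at 18
  Job 5: processing = 8, completes at 26
  Job 6: processing = 20, completes at 46
Sum of completion times = 107
Average completion time = 107/6 = 17.8333

17.8333


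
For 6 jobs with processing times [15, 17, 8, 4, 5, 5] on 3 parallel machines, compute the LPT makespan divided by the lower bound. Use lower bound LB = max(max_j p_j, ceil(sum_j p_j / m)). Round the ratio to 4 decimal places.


LPT order: [17, 15, 8, 5, 5, 4]
Machine loads after assignment: [17, 19, 18]
LPT makespan = 19
Lower bound = max(max_job, ceil(total/3)) = max(17, 18) = 18
Ratio = 19 / 18 = 1.0556

1.0556


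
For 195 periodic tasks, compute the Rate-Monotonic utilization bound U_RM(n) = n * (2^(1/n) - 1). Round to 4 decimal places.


Compute 2^(1/195) = 1.0035609260
Subtract 1: 1.0035609260 - 1 = 0.0035609260
Multiply by n: 195 * 0.0035609260 = 0.6943805700
Round to 4 dp: 0.6944

0.6944


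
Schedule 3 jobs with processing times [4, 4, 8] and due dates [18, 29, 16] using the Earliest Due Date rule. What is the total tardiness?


Sort by due date (EDD order): [(8, 16), (4, 18), (4, 29)]
Compute completion times and tardiness:
  Job 1: p=8, d=16, C=8, tardiness=max(0,8-16)=0
  Job 2: p=4, d=18, C=12, tardiness=max(0,12-18)=0
  Job 3: p=4, d=29, C=16, tardiness=max(0,16-29)=0
Total tardiness = 0

0


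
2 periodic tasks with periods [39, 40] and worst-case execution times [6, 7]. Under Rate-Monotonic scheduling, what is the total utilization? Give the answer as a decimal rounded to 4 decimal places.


Compute individual utilizations (exact fractions):
  Task 1: C/T = 6/39 = 2/13 (approx. 0.1538)
  Task 2: C/T = 7/40 (approx. 0.175)
Total utilization U = 2/13 + 7/40 = 171/520
Rounded to 4 decimal places: U = 0.3288
RM (Liu & Layland) bound for 2 tasks = 0.828427; compare with U = 171/520 (approx. 0.328846)
U <= bound, so schedulable by RM sufficient condition.

0.3288


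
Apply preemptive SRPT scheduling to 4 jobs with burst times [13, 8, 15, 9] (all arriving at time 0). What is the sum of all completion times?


Since all jobs arrive at t=0, SRPT equals SPT ordering.
SPT order: [8, 9, 13, 15]
Completion times:
  Job 1: p=8, C=8
  Job 2: p=9, C=17
  Job 3: p=13, C=30
  Job 4: p=15, C=45
Total completion time = 8 + 17 + 30 + 45 = 100

100


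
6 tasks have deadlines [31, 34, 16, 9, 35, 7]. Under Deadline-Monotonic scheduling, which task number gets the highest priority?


Sort tasks by relative deadline (ascending):
  Task 6: deadline = 7
  Task 4: deadline = 9
  Task 3: deadline = 16
  Task 1: deadline = 31
  Task 2: deadline = 34
  Task 5: deadline = 35
Priority order (highest first): [6, 4, 3, 1, 2, 5]
Highest priority task = 6

6


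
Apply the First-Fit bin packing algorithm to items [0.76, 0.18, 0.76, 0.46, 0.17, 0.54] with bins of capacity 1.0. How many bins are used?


Place items sequentially using First-Fit:
  Item 0.76 -> new Bin 1
  Item 0.18 -> Bin 1 (now 0.94)
  Item 0.76 -> new Bin 2
  Item 0.46 -> new Bin 3
  Item 0.17 -> Bin 2 (now 0.93)
  Item 0.54 -> Bin 3 (now 1.0)
Total bins used = 3

3


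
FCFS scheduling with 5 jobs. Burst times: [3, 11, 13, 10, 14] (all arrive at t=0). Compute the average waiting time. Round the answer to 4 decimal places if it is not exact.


FCFS order (as given): [3, 11, 13, 10, 14]
Waiting times:
  Job 1: wait = 0
  Job 2: wait = 3
  Job 3: wait = 14
  Job 4: wait = 27
  Job 5: wait = 37
Sum of waiting times = 81
Average waiting time = 81/5 = 16.2

16.2


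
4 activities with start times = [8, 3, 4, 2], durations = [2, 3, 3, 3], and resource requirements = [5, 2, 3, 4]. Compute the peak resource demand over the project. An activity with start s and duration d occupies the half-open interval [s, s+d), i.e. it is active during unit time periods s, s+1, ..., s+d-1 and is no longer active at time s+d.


Each activity i is active on [start_i, start_i + duration_i).
Compute total resource usage per time slot:
  t=0: active resources = [], total = 0
  t=1: active resources = [], total = 0
  t=2: active resources = [4], total = 4
  t=3: active resources = [2, 4], total = 6
  t=4: active resources = [2, 3, 4], total = 9
  t=5: active resources = [2, 3], total = 5
  t=6: active resources = [3], total = 3
  t=7: active resources = [], total = 0
  t=8: active resources = [5], total = 5
  t=9: active resources = [5], total = 5
Peak resource demand = 9

9


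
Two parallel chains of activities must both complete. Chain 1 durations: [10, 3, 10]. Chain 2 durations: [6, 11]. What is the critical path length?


Path A total = 10 + 3 + 10 = 23
Path B total = 6 + 11 = 17
Critical path = longest path = max(23, 17) = 23

23


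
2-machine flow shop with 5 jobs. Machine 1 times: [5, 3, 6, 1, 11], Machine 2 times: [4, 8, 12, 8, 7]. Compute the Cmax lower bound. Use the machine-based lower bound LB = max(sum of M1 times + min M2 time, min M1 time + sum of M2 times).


LB1 = sum(M1 times) + min(M2 times) = 26 + 4 = 30
LB2 = min(M1 times) + sum(M2 times) = 1 + 39 = 40
Lower bound = max(LB1, LB2) = max(30, 40) = 40

40


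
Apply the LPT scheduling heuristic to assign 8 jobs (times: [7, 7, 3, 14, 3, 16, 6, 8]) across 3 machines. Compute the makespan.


Sort jobs in decreasing order (LPT): [16, 14, 8, 7, 7, 6, 3, 3]
Assign each job to the least loaded machine:
  Machine 1: jobs [16, 3, 3], load = 22
  Machine 2: jobs [14, 7], load = 21
  Machine 3: jobs [8, 7, 6], load = 21
Makespan = max load = 22

22


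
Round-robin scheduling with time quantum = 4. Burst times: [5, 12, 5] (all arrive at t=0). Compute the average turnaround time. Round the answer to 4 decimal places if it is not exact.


Time quantum = 4
Execution trace:
  J1 runs 4 units, time = 4
  J2 runs 4 units, time = 8
  J3 runs 4 units, time = 12
  J1 runs 1 units, time = 13
  J2 runs 4 units, time = 17
  J3 runs 1 units, time = 18
  J2 runs 4 units, time = 22
Finish times: [13, 22, 18]
Average turnaround = 53/3 = 17.6667

17.6667


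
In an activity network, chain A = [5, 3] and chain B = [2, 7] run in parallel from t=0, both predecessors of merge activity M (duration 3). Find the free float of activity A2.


ES(A2) = sum of predecessors on chain A = 5
EF(A2) = ES + duration = 5 + 3 = 8
Successor of A2 is M. ES(M) = max(sum(A), sum(B)) = max(8, 9) = 9
Free float = ES(successor) - EF(current) = 9 - 8 = 1

1


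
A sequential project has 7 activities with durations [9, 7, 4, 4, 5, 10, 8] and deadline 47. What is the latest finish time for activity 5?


LF(activity 5) = deadline - sum of successor durations
Successors: activities 6 through 7 with durations [10, 8]
Sum of successor durations = 18
LF = 47 - 18 = 29

29


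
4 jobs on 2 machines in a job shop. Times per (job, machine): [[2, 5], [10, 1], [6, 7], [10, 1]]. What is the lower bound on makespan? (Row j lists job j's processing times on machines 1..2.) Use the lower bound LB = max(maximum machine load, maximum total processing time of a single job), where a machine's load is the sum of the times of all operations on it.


Machine loads:
  Machine 1: 2 + 10 + 6 + 10 = 28
  Machine 2: 5 + 1 + 7 + 1 = 14
Max machine load = 28
Job totals:
  Job 1: 7
  Job 2: 11
  Job 3: 13
  Job 4: 11
Max job total = 13
Lower bound = max(28, 13) = 28

28


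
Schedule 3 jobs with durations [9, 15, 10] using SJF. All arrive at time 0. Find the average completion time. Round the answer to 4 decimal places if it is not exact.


SJF order (ascending): [9, 10, 15]
Completion times:
  Job 1: burst=9, C=9
  Job 2: burst=10, C=19
  Job 3: burst=15, C=34
Average completion = 62/3 = 20.6667

20.6667


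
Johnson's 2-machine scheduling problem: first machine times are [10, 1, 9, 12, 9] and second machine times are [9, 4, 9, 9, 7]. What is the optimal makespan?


Apply Johnson's rule:
  Group 1 (a <= b): [(2, 1, 4), (3, 9, 9)]
  Group 2 (a > b): [(1, 10, 9), (4, 12, 9), (5, 9, 7)]
Optimal job order: [2, 3, 1, 4, 5]
Schedule:
  Job 2: M1 done at 1, M2 done at 5
  Job 3: M1 done at 10, M2 done at 19
  Job 1: M1 done at 20, M2 done at 29
  Job 4: M1 done at 32, M2 done at 41
  Job 5: M1 done at 41, M2 done at 48
Makespan = 48

48


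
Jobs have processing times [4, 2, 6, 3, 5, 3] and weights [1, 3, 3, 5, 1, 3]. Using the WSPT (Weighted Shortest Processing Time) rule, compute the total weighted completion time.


Compute p/w ratios and sort ascending (WSPT): [(3, 5), (2, 3), (3, 3), (6, 3), (4, 1), (5, 1)]
Compute weighted completion times:
  Job (p=3,w=5): C=3, w*C=5*3=15
  Job (p=2,w=3): C=5, w*C=3*5=15
  Job (p=3,w=3): C=8, w*C=3*8=24
  Job (p=6,w=3): C=14, w*C=3*14=42
  Job (p=4,w=1): C=18, w*C=1*18=18
  Job (p=5,w=1): C=23, w*C=1*23=23
Total weighted completion time = 137

137


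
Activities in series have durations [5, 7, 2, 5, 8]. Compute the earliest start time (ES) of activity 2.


Activity 2 starts after activities 1 through 1 complete.
Predecessor durations: [5]
ES = 5 = 5

5


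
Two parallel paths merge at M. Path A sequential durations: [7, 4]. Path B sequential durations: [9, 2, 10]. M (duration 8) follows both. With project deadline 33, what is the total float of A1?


Forward pass: ES(A1) = sum of predecessors on chain A = 0
EF = ES + duration = 0 + 7 = 7
Backward pass: LF(M) = deadline = 33; LS(M) = 33 - 8 = 25
LF(A1) = LS(M) - sum(successors on chain A) = 25 - 4 = 21
LS = LF - duration = 21 - 7 = 14
Total float = LS - ES = 14 - 0 = 14

14


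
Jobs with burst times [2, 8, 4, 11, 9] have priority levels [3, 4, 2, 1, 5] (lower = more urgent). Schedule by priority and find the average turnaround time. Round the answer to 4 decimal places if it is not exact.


Sort by priority (ascending = highest first):
Order: [(1, 11), (2, 4), (3, 2), (4, 8), (5, 9)]
Completion times:
  Priority 1, burst=11, C=11
  Priority 2, burst=4, C=15
  Priority 3, burst=2, C=17
  Priority 4, burst=8, C=25
  Priority 5, burst=9, C=34
Average turnaround = 102/5 = 20.4

20.4


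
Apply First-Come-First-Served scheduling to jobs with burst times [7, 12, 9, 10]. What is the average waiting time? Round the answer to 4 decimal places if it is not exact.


FCFS order (as given): [7, 12, 9, 10]
Waiting times:
  Job 1: wait = 0
  Job 2: wait = 7
  Job 3: wait = 19
  Job 4: wait = 28
Sum of waiting times = 54
Average waiting time = 54/4 = 13.5

13.5


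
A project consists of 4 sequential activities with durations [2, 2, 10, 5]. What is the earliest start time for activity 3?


Activity 3 starts after activities 1 through 2 complete.
Predecessor durations: [2, 2]
ES = 2 + 2 = 4

4
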